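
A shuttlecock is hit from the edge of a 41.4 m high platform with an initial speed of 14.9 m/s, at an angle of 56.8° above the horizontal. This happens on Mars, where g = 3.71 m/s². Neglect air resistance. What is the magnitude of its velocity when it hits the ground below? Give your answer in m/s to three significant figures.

Components: vₓ = 14.90 cos 56.8° = 8.159 m/s, v_y0 = 14.90 sin 56.8° = 12.47 m/s.
Vertical motion (up positive, ground at y = 0): 1.855 t² − (12.47) t − 41.4 = 0, so t = (12.47 + √(12.47² + 2·3.71·41.4)) / 3.71 = (12.47 + 21.51) / 3.71 = 9.158 s.
Vertical velocity at impact: v_y = v_y0 − g t = 12.47 − 3.71 × 9.158 = −21.51 m/s.
Speed: |v| = √(vₓ² + v_y²) = √(8.159² + 21.51²) = 23.00 m/s.

23.0 m/s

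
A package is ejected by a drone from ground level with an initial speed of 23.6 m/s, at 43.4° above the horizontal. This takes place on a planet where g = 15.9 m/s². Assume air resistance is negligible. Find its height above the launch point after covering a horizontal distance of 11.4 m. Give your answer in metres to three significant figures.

7.27 m

Horizontal component vₓ = 23.60 cos 43.4° = 17.15 m/s; vertical v_y0 = 23.60 sin 43.4° = 16.22 m/s.
At x = 11.4 m, t = x/vₓ = 11.4/17.15 = 0.6648 s.
Height: y = v_y0 t − ½ g t² = 16.22 × 0.6648 − 7.950 × 0.6648² = 10.78 − 3.514 = 7.267 m.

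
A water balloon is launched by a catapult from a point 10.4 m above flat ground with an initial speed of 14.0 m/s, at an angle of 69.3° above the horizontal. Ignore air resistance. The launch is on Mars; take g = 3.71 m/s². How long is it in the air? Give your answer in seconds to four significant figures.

7.781 s

vₓ = 14.00 cos 69.3° = 4.949 m/s; v_y0 = 14.00 sin 69.3° = 13.10 m/s.
With up positive and y = 0 at the ground: y(t) = 10.4 + (13.10) t − 1.855 t². Setting y = 0 and taking the positive root: t = [13.10 + √(13.10² + 2·3.71·10.4)] / 3.71 = (13.10 + 15.77) / 3.71 = 7.781 s.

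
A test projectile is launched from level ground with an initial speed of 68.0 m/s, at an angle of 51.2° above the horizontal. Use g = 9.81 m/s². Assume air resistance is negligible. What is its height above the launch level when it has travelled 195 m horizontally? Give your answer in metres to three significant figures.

140 m

vₓ = 68.00 cos 51.2° = 42.61 m/s; v_y0 = 68.00 sin 51.2° = 52.99 m/s.
Time to reach x = 195 m: t = x/vₓ = 195/42.61 = 4.576 s.
Height: y = v_y0 t − ½ g t² = 52.99 × 4.576 − 4.905 × 4.576² = 242.5 − 102.7 = 139.8 m.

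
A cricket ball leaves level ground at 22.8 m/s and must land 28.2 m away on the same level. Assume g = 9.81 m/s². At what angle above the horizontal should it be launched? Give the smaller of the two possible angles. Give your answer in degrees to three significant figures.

Level-ground range R = v₀² sin(2θ)/g ⇒ sin(2θ) = gR/v₀² = 9.81 × 28.2 / 22.8² = 0.5322.
2θ = 32.15° or 180° − 32.15° = 147.8°, so θ = 16.08° or 73.92°.
The smaller angle is 16.08°.

16.1°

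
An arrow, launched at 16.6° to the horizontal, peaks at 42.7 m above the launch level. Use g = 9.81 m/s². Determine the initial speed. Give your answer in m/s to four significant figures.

At the peak v_y = 0, so v_y0 = √(2gH) = √(2 × 9.81 × 42.7) = 28.94 m/s.
v_y0 = v₀ sin θ ⇒ v₀ = 28.94 / sin 16.6° = 101.3 m/s.

101.3 m/s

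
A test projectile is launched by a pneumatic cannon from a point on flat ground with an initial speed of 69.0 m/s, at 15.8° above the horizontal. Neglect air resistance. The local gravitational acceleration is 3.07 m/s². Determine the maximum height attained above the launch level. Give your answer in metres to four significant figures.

Horizontal component vₓ = 69.00 cos 15.8° = 66.39 m/s; vertical v_y0 = 69.00 sin 15.8° = 18.79 m/s.
Maximum height: H = v_y0² / (2g) = 18.79² / (2 × 3.07) = 57.49 m.

57.49 m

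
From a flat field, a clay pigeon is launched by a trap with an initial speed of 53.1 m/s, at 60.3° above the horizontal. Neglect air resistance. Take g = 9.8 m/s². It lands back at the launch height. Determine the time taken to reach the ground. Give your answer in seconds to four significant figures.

9.413 s

Horizontal component vₓ = 53.10 cos 60.3° = 26.31 m/s; vertical v_y0 = 53.10 sin 60.3° = 46.12 m/s.
Landing at launch height ⇒ T = 2 v_y0 / g = 2 × 46.12 / 9.80 = 9.413 s.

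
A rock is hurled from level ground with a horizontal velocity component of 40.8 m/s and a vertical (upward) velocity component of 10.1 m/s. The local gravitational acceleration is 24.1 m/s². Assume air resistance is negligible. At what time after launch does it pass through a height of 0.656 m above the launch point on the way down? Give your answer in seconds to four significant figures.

0.7672 s

Set y = v_y0 t − ½ g t² = 0.656: 12.05 t² − 10.10 t + 0.656 = 0.
Quadratic formula: t = (10.10 ± √70.391) / 24.1 = (10.10 ± 8.390) / 24.1 → t = 0.07096 s or 0.7672 s.
The descending-branch root is 0.7672 s.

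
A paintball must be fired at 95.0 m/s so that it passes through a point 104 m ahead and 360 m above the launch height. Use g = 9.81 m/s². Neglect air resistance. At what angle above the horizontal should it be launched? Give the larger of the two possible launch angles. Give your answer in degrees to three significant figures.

Trajectory: y = x tanθ − g x² (1 + tan²θ)/(2v₀²). With x = 104, y = 360, v₀ = 95.0, g = 9.81:
5.878 tan²θ − 104 tanθ + (365.9) = 0.
tanθ = [104 ± √(104² − 4 × 5.878 × (365.9))] / (2 × 5.878) = (104 ± 47.04) / 11.76, giving tanθ = 4.845 or 12.85.
θ = 78.34° or 85.55°; the larger is 85.55°.

85.5°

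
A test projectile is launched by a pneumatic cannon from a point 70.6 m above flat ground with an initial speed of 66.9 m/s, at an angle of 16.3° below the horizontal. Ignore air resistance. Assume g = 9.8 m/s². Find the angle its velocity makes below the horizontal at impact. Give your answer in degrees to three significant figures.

Resolve: vₓ = 66.90 cos 16.3° = 64.21 m/s and v_y0 = −18.78 m/s (downward).
The projectile lands when y = 70.6 + (−18.78) t − ½·9.80·t² = 0. Positive root: t = (−18.78 + √(18.78² + 2·9.80·70.6)) / 9.80 = (−18.78 + 41.67) / 9.80 = 2.336 s.
At impact: v_y = v_y0 − g t = −41.67 m/s; vₓ = 64.21 m/s.
Angle below horizontal: arctan(|v_y|/vₓ) = arctan(41.67/64.21) = 32.98°.

33.0°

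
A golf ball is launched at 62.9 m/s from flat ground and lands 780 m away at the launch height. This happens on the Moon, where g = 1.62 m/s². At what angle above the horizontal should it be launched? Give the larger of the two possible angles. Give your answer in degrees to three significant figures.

80.7°

Level-ground range R = v₀² sin(2θ)/g ⇒ sin(2θ) = gR/v₀² = 1.62 × 780 / 62.9² = 0.3194.
2θ = 18.63° or 180° − 18.63° = 161.4°, so θ = 9.313° or 80.69°.
The larger angle is 80.69°.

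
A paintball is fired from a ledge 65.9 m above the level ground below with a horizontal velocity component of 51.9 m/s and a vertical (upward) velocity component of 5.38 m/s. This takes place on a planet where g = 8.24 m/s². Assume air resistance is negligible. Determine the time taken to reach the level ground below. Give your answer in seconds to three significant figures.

4.71 s

The projectile lands when y = 65.9 + (5.380) t − ½·8.24·t² = 0. Positive root: t = (5.380 + √(5.380² + 2·8.24·65.9)) / 8.24 = (5.380 + 33.39) / 8.24 = 4.705 s.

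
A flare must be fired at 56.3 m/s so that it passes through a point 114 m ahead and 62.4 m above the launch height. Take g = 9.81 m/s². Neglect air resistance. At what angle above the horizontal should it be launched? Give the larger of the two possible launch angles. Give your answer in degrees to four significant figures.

78.27°

Trajectory: y = x tanθ − g x² (1 + tan²θ)/(2v₀²). With x = 114, y = 62.4, v₀ = 56.3, g = 9.81:
20.11 tan²θ − 114 tanθ + (82.51) = 0.
tanθ = [114 ± √(114² − 4 × 20.11 × (82.51))] / (2 × 20.11) = (114 ± 79.74) / 40.22, giving tanθ = 0.8518 or 4.817.
θ = 40.42° or 78.27°; the larger is 78.27°.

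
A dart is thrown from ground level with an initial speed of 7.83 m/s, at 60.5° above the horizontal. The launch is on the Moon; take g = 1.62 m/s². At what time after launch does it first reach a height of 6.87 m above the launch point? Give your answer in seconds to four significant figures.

Horizontal component vₓ = 7.830 cos 60.5° = 3.856 m/s; vertical v_y0 = 7.830 sin 60.5° = 6.815 m/s.
Set y = v_y0 t − ½ g t² = 6.87: 0.8100 t² − 6.815 t + 6.87 = 0.
Quadratic formula: t = (6.815 ± √24.184) / 1.62 = (6.815 ± 4.918) / 1.62 → t = 1.171 s or 7.242 s.
The first (ascending) time is 1.171 s.

1.171 s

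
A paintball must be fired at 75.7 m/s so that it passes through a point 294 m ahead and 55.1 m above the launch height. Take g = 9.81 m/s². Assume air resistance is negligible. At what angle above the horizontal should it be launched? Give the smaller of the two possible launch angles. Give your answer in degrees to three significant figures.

26.7°

Trajectory: y = x tanθ − g x² (1 + tan²θ)/(2v₀²). With x = 294, y = 55.1, v₀ = 75.7, g = 9.81:
73.98 tan²θ − 294 tanθ + (129.1) = 0.
tanθ = [294 ± √(294² − 4 × 73.98 × (129.1))] / (2 × 73.98) = (294 ± 219.6) / 148.0, giving tanθ = 0.5026 or 3.471.
θ = 26.69° or 73.93°; the smaller is 26.69°.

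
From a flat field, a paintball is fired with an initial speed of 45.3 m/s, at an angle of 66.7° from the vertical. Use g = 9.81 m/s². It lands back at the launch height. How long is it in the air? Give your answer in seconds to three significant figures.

3.65 s

vₓ = 45.30 sin 66.7° = 41.61 m/s; v_y0 = 45.30 cos 66.7° = 17.92 m/s.
It returns to y = 0 when t = 2 v_y0 / g = 2(17.92)/9.81 = 3.653 s.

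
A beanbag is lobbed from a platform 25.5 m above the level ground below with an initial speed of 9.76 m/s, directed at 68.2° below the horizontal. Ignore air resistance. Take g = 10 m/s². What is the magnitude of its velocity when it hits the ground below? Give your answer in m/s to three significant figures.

vₓ = 9.760 cos 68.2° = 3.625 m/s; v_y0 = −9.062 m/s (downward).
The projectile lands when y = 25.5 + (−9.062) t − ½·10.0·t² = 0. Positive root: t = (−9.062 + √(9.062² + 2·10.0·25.5)) / 10.0 = (−9.062 + 24.33) / 10.0 = 1.527 s.
Vertical velocity at impact: v_y = v_y0 − g t = −9.062 − 10.0 × 1.527 = −24.33 m/s.
Speed: |v| = √(vₓ² + v_y²) = √(3.625² + 24.33²) = 24.60 m/s.

24.6 m/s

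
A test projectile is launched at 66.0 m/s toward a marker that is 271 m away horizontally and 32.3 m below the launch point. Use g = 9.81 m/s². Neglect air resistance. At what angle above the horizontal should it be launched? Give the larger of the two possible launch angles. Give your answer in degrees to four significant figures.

72.01°

Trajectory: y = x tanθ − g x² (1 + tan²θ)/(2v₀²). With x = 271, y = −32.3, v₀ = 66.0, g = 9.81:
82.70 tan²θ − 271 tanθ + (50.40) = 0.
tanθ = [271 ± √(271² − 4 × 82.70 × (50.40))] / (2 × 82.70) = (271 ± 238.3) / 165.4, giving tanθ = 0.1979 or 3.079.
θ = 11.20° or 72.01°; the larger is 72.01°.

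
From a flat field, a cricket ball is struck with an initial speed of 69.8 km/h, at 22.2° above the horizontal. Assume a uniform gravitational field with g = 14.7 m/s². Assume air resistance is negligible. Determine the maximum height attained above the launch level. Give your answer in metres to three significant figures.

Convert: 69.8 km/h = 69.8/3.6 = 19.39 m/s.
vₓ = 19.39 cos 22.2° = 17.95 m/s; v_y0 = 19.39 sin 22.2° = 7.326 m/s.
At the apex v_y = 0, so H = v_y0²/(2g) = 7.326²/29.40 = 1.825 m.

1.83 m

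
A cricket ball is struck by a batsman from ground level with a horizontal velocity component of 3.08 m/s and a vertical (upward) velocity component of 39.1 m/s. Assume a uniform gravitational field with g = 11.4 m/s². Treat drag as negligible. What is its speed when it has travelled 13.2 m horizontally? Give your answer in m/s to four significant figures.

At x = 13.2 m, t = x/vₓ = 13.2/3.080 = 4.286 s.
Vertical velocity there: v_y = v_y0 − g t = 39.10 − 11.4 × 4.286 = −9.757 m/s.
Speed: √(vₓ² + v_y²) = √(3.080² + 9.757²) = 10.23 m/s.

10.23 m/s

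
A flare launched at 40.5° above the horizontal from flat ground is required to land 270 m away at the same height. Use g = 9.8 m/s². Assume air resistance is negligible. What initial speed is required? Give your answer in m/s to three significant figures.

51.8 m/s

On level ground R = v₀² sin 2θ / g ⇒ v₀ = √(gR / sin 2θ).
v₀ = √(9.80 × 270 / sin 81.00°) = √(2646 / 0.9877) = √2679.0 = 51.76 m/s.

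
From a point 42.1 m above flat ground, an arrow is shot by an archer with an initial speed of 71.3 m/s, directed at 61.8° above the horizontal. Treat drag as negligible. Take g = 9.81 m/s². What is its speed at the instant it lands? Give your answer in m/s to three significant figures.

vₓ = 71.30 cos 61.8° = 33.69 m/s; v_y0 = 71.30 sin 61.8° = 62.84 m/s.
With up positive and y = 0 at the ground: y(t) = 42.1 + (62.84) t − 4.905 t². Setting y = 0 and taking the positive root: t = [62.84 + √(62.84² + 2·9.81·42.1)] / 9.81 = (62.84 + 69.10) / 9.81 = 13.45 s.
Vertical velocity at impact: v_y = v_y0 − g t = 62.84 − 9.81 × 13.45 = −69.10 m/s.
Speed: |v| = √(vₓ² + v_y²) = √(33.69² + 69.10²) = 76.87 m/s.

76.9 m/s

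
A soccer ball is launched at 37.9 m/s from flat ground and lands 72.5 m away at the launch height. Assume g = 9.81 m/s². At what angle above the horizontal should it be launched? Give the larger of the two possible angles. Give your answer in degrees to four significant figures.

75.16°

From R = (v₀²/g) sin 2θ: sin 2θ = 9.81 × 72.5 / 1436.4 = 0.4951.
2θ = 29.68° or 180° − 29.68° = 150.3°, so θ = 14.84° or 75.16°.
The larger angle is 75.16°.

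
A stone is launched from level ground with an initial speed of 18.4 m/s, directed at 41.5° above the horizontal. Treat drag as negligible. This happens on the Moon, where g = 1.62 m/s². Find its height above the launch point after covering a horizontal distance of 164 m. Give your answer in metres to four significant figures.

30.38 m

Horizontal component vₓ = 18.40 cos 41.5° = 13.78 m/s; vertical v_y0 = 18.40 sin 41.5° = 12.19 m/s.
At x = 164 m, t = x/vₓ = 164/13.78 = 11.90 s.
Height: y = v_y0 t − ½ g t² = 12.19 × 11.90 − 0.8100 × 11.90² = 145.1 − 114.7 = 30.38 m.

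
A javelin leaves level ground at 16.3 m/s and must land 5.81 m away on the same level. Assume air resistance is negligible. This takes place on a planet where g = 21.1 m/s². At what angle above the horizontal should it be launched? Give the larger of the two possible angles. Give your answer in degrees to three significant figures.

76.3°

Level-ground range R = v₀² sin(2θ)/g ⇒ sin(2θ) = gR/v₀² = 21.1 × 5.81 / 16.3² = 0.4614.
2θ = 27.48° or 180° − 27.48° = 152.5°, so θ = 13.74° or 76.26°.
The larger angle is 76.26°.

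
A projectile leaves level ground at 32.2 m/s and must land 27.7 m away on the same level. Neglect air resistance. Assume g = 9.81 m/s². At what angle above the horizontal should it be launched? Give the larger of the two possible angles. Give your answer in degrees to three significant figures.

82.4°

Level-ground range R = v₀² sin(2θ)/g ⇒ sin(2θ) = gR/v₀² = 9.81 × 27.7 / 32.2² = 0.2621.
2θ = 15.19° or 180° − 15.19° = 164.8°, so θ = 7.597° or 82.40°.
The larger angle is 82.40°.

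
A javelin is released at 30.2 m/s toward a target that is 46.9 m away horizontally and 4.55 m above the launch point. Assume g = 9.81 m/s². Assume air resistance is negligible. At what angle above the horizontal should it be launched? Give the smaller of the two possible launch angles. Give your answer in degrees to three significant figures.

Trajectory: y = x tanθ − g x² (1 + tan²θ)/(2v₀²). With x = 46.9, y = 4.55, v₀ = 30.2, g = 9.81:
11.83 tan²θ − 46.9 tanθ + (16.38) = 0.
tanθ = [46.9 ± √(46.9² − 4 × 11.83 × (16.38))] / (2 × 11.83) = (46.9 ± 37.74) / 23.66, giving tanθ = 0.3870 or 3.578.
θ = 21.16° or 74.38°; the smaller is 21.16°.

21.2°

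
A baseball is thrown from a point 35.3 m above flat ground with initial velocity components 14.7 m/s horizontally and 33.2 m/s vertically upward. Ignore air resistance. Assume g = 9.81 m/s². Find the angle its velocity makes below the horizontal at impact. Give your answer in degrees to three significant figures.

With up positive and y = 0 at the ground: y(t) = 35.3 + (33.20) t − 4.905 t². Setting y = 0 and taking the positive root: t = [33.20 + √(33.20² + 2·9.81·35.3)] / 9.81 = (33.20 + 42.37) / 9.81 = 7.703 s.
At impact: v_y = v_y0 − g t = −42.37 m/s; vₓ = 14.70 m/s.
Angle below horizontal: arctan(|v_y|/vₓ) = arctan(42.37/14.70) = 70.86°.

70.9°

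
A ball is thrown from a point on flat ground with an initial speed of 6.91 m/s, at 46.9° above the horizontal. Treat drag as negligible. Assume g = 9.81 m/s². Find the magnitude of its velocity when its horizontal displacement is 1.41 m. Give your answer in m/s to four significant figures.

5.174 m/s

vₓ = 6.910 cos 46.9° = 4.721 m/s; v_y0 = 6.910 sin 46.9° = 5.045 m/s.
At x = 1.41 m, t = x/vₓ = 1.41/4.721 = 0.2986 s.
Vertical velocity there: v_y = v_y0 − g t = 5.045 − 9.81 × 0.2986 = 2.116 m/s.
Speed: √(vₓ² + v_y²) = √(4.721² + 2.116²) = 5.174 m/s.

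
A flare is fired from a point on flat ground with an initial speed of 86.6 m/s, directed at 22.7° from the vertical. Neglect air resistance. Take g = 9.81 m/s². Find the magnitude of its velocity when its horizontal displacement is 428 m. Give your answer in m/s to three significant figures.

Horizontal component vₓ = 86.60 sin 22.7° = 33.42 m/s; vertical v_y0 = 86.60 cos 22.7° = 79.89 m/s.
Time to reach x = 428 m: t = x/vₓ = 428/33.42 = 12.81 s.
Vertical velocity there: v_y = v_y0 − g t = 79.89 − 9.81 × 12.81 = −45.74 m/s.
Speed: √(vₓ² + v_y²) = √(33.42² + 45.74²) = 56.65 m/s.

56.7 m/s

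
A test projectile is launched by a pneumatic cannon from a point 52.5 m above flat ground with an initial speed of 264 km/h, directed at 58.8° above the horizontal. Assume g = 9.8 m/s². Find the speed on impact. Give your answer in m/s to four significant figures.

Convert: 264 km/h = 264/3.6 = 73.33 m/s.
vₓ = 73.33 cos 58.8° = 37.99 m/s; v_y0 = 73.33 sin 58.8° = 62.73 m/s.
With up positive and y = 0 at the ground: y(t) = 52.5 + (62.73) t − 4.900 t². Setting y = 0 and taking the positive root: t = [62.73 + √(62.73² + 2·9.80·52.5)] / 9.80 = (62.73 + 70.45) / 9.80 = 13.59 s.
Vertical velocity at impact: v_y = v_y0 − g t = 62.73 − 9.80 × 13.59 = −70.45 m/s.
Speed: |v| = √(vₓ² + v_y²) = √(37.99² + 70.45²) = 80.04 m/s.

80.04 m/s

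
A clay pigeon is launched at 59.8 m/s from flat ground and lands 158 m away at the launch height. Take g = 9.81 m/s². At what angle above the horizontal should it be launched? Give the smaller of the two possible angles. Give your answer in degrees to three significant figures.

12.8°

From R = (v₀²/g) sin 2θ: sin 2θ = 9.81 × 158 / 3576.0 = 0.4334.
2θ = 25.69° or 180° − 25.69° = 154.3°, so θ = 12.84° or 77.16°.
The smaller angle is 12.84°.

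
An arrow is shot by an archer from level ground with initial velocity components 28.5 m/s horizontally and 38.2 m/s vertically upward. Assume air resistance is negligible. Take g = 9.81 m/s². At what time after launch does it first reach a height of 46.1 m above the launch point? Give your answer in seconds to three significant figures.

Set y = v_y0 t − ½ g t² = 46.1: 4.905 t² − 38.20 t + 46.1 = 0.
Quadratic formula: t = (38.20 ± √554.76) / 9.81 = (38.20 ± 23.55) / 9.81 → t = 1.493 s or 6.295 s.
The first (ascending) time is 1.493 s.

1.49 s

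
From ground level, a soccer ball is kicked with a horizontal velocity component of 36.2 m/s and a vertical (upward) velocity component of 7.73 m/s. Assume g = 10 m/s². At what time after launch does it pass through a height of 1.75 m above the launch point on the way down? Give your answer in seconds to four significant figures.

1.271 s

Set y = v_y0 t − ½ g t² = 1.75: 5.000 t² − 7.730 t + 1.75 = 0.
t = [7.730 ± √(7.730² − 2·10.0·1.75)] / 10.0 = (7.730 ± 4.975) / 10.0, so t = 0.2755 s or t = 1.271 s.
The descending-branch root is 1.271 s.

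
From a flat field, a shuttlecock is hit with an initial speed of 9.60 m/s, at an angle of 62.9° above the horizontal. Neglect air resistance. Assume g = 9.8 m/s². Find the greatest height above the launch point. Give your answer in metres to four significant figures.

3.726 m

Horizontal component vₓ = 9.600 cos 62.9° = 4.373 m/s; vertical v_y0 = 9.600 sin 62.9° = 8.546 m/s.
Maximum height: H = v_y0² / (2g) = 8.546² / (2 × 9.80) = 3.726 m.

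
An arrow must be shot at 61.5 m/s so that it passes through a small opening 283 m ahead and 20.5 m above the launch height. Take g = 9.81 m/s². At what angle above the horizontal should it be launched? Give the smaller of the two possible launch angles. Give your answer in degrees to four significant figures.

28.85°

Trajectory: y = x tanθ − g x² (1 + tan²θ)/(2v₀²). With x = 283, y = 20.5, v₀ = 61.5, g = 9.81:
103.9 tan²θ − 283 tanθ + (124.4) = 0.
tanθ = [283 ± √(283² − 4 × 103.9 × (124.4))] / (2 × 103.9) = (283 ± 168.6) / 207.7, giving tanθ = 0.5508 or 2.174.
θ = 28.85° or 65.30°; the smaller is 28.85°.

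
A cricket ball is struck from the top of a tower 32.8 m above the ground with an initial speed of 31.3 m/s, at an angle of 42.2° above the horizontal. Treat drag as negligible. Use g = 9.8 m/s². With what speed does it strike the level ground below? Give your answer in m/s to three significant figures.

Resolve: vₓ = 31.30 cos 42.2° = 23.19 m/s and v_y0 = 31.30 sin 42.2° = 21.02 m/s.
Vertical motion (up positive, ground at y = 0): 4.900 t² − (21.02) t − 32.8 = 0, so t = (21.02 + √(21.02² + 2·9.80·32.8)) / 9.80 = (21.02 + 32.94) / 9.80 = 5.506 s.
Vertical velocity at impact: v_y = v_y0 − g t = 21.02 − 9.80 × 5.506 = −32.94 m/s.
Speed: |v| = √(vₓ² + v_y²) = √(23.19² + 32.94²) = 40.28 m/s.

40.3 m/s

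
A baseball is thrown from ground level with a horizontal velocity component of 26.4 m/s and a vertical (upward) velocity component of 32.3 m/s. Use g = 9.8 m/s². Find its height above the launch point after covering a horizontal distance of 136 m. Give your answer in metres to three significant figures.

At x = 136 m, t = x/vₓ = 136/26.40 = 5.152 s.
Height: y = v_y0 t − ½ g t² = 32.30 × 5.152 − 4.900 × 5.152² = 166.4 − 130.0 = 36.36 m.

36.4 m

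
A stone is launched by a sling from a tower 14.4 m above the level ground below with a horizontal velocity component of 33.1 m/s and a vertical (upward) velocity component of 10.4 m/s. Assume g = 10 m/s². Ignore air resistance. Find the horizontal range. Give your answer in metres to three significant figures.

The projectile lands when y = 14.4 + (10.40) t − ½·10.0·t² = 0. Positive root: t = (10.40 + √(10.40² + 2·10.0·14.4)) / 10.0 = (10.40 + 19.90) / 10.0 = 3.030 s.
Horizontal distance: R = vₓ t = 33.10 × 3.030 = 100.3 m.

100 m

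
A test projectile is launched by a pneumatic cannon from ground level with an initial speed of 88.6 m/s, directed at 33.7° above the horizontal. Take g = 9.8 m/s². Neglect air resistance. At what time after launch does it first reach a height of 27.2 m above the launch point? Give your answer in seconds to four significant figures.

0.5877 s

Resolve: vₓ = 88.60 cos 33.7° = 73.71 m/s and v_y0 = 88.60 sin 33.7° = 49.16 m/s.
Require v_y0 t − ½ g t² = 27.2, i.e. 4.900 t² − 49.16 t + 27.2 = 0.
Quadratic formula: t = (49.16 ± √1883.5) / 9.80 = (49.16 ± 43.40) / 9.80 → t = 0.5877 s or 9.445 s.
The first (ascending) time is 0.5877 s.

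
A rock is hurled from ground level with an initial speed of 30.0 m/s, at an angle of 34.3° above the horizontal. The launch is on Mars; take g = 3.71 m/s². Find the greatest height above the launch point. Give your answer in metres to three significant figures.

38.5 m

Resolve: vₓ = 30.00 cos 34.3° = 24.78 m/s and v_y0 = 30.00 sin 34.3° = 16.91 m/s.
Peak height H = v_y0² / (2g) = 285.81 / 7.420 = 38.52 m.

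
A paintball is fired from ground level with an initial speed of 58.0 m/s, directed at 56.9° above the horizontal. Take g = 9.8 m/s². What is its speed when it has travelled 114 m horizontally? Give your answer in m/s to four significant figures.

Horizontal component vₓ = 58.00 cos 56.9° = 31.67 m/s; vertical v_y0 = 58.00 sin 56.9° = 48.59 m/s.
Time to reach x = 114 m: t = x/vₓ = 114/31.67 = 3.599 s.
Vertical velocity there: v_y = v_y0 − g t = 48.59 − 9.80 × 3.599 = 13.32 m/s.
Speed: √(vₓ² + v_y²) = √(31.67² + 13.32²) = 34.36 m/s.

34.36 m/s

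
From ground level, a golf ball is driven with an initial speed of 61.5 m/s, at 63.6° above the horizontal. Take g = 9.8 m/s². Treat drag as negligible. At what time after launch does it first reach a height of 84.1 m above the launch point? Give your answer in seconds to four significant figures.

Horizontal component vₓ = 61.50 cos 63.6° = 27.35 m/s; vertical v_y0 = 61.50 sin 63.6° = 55.09 m/s.
Height y(t) = 55.09 t − 4.900 t² = 84.1 gives 4.900 t² − 55.09 t + 84.1 = 0.
t = [55.09 ± √(55.09² − 2·9.80·84.1)] / 9.80 = (55.09 ± 37.23) / 9.80, so t = 1.822 s or t = 9.420 s.
The first (ascending) time is 1.822 s.

1.822 s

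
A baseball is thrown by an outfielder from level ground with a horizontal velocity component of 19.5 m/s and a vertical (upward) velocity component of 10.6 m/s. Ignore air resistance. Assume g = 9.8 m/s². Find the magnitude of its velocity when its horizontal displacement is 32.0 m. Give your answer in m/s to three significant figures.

At x = 32.0 m, t = x/vₓ = 32.0/19.50 = 1.641 s.
Vertical velocity there: v_y = v_y0 − g t = 10.60 − 9.80 × 1.641 = −5.482 m/s.
Speed: √(vₓ² + v_y²) = √(19.50² + 5.482²) = 20.26 m/s.

20.3 m/s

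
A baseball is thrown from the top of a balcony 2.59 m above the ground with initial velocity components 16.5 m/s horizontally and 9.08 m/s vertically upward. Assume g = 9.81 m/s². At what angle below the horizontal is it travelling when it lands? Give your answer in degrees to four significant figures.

34.98°

Vertical motion (up positive, ground at y = 0): 4.905 t² − (9.080) t − 2.59 = 0, so t = (9.080 + √(9.080² + 2·9.81·2.59)) / 9.81 = (9.080 + 11.54) / 9.81 = 2.102 s.
At impact: v_y = v_y0 − g t = −11.54 m/s; vₓ = 16.50 m/s.
Angle below horizontal: arctan(|v_y|/vₓ) = arctan(11.54/16.50) = 34.98°.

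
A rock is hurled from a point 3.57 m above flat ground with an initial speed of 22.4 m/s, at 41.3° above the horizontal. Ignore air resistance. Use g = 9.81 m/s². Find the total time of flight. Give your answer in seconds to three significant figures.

3.24 s

Horizontal component vₓ = 22.40 cos 41.3° = 16.83 m/s; vertical v_y0 = 22.40 sin 41.3° = 14.78 m/s.
The projectile lands when y = 3.57 + (14.78) t − ½·9.81·t² = 0. Positive root: t = (14.78 + √(14.78² + 2·9.81·3.57)) / 9.81 = (14.78 + 16.99) / 9.81 = 3.239 s.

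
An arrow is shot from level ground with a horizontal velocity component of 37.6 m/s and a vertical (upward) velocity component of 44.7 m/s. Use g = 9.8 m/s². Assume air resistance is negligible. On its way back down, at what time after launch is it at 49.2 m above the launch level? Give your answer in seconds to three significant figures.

Height y(t) = 44.70 t − 4.900 t² = 49.2 gives 4.900 t² − 44.70 t + 49.2 = 0.
Quadratic formula: t = (44.70 ± √1033.8) / 9.80 = (44.70 ± 32.15) / 9.80 → t = 1.280 s or 7.842 s.
The descending-branch root is 7.842 s.

7.84 s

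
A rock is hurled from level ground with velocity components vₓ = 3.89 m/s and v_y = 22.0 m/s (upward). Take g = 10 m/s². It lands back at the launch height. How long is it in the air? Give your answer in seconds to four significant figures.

Time of flight on level ground: T = 2 v_y0 / g = 2 × 22.00 / 10.0 = 4.400 s.

4.400 s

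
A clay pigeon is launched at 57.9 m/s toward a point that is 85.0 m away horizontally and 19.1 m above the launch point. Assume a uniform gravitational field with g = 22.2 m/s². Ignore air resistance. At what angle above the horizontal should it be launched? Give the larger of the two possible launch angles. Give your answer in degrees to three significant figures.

71.2°

Trajectory: y = x tanθ − g x² (1 + tan²θ)/(2v₀²). With x = 85.0, y = 19.1, v₀ = 57.9, g = 22.2:
23.92 tan²θ − 85.0 tanθ + (43.02) = 0.
tanθ = [85.0 ± √(85.0² − 4 × 23.92 × (43.02))] / (2 × 23.92) = (85.0 ± 55.75) / 47.84, giving tanθ = 0.6113 or 2.942.
θ = 31.44° or 71.23°; the larger is 71.23°.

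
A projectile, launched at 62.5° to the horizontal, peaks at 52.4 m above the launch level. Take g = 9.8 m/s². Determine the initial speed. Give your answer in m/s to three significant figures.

36.1 m/s

At the peak v_y = 0, so v_y0 = √(2gH) = √(2 × 9.80 × 52.4) = 32.05 m/s.
v_y0 = v₀ sin θ ⇒ v₀ = 32.05 / sin 62.5° = 36.13 m/s.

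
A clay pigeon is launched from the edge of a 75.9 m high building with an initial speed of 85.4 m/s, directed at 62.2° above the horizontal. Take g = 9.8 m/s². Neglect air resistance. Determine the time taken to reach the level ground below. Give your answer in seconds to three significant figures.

16.4 s

vₓ = 85.40 cos 62.2° = 39.83 m/s; v_y0 = 85.40 sin 62.2° = 75.54 m/s.
With up positive and y = 0 at the ground: y(t) = 75.9 + (75.54) t − 4.900 t². Setting y = 0 and taking the positive root: t = [75.54 + √(75.54² + 2·9.80·75.9)] / 9.80 = (75.54 + 84.82) / 9.80 = 16.36 s.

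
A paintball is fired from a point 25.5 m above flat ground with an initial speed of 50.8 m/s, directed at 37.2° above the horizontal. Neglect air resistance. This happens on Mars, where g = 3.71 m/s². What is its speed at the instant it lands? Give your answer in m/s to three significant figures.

52.6 m/s

Resolve: vₓ = 50.80 cos 37.2° = 40.46 m/s and v_y0 = 50.80 sin 37.2° = 30.71 m/s.
With up positive and y = 0 at the ground: y(t) = 25.5 + (30.71) t − 1.855 t². Setting y = 0 and taking the positive root: t = [30.71 + √(30.71² + 2·3.71·25.5)] / 3.71 = (30.71 + 33.65) / 3.71 = 17.35 s.
Vertical velocity at impact: v_y = v_y0 − g t = 30.71 − 3.71 × 17.35 = −33.65 m/s.
Speed: |v| = √(vₓ² + v_y²) = √(40.46² + 33.65²) = 52.63 m/s.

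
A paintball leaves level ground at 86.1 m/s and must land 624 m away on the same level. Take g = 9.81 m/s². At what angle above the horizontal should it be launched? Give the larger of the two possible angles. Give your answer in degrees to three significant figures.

Level-ground range R = v₀² sin(2θ)/g ⇒ sin(2θ) = gR/v₀² = 9.81 × 624 / 86.1² = 0.8257.
2θ = 55.66° or 180° − 55.66° = 124.3°, so θ = 27.83° or 62.17°.
The larger angle is 62.17°.

62.2°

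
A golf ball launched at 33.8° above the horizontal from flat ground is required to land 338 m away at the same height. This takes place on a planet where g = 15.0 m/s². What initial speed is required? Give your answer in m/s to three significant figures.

Level-ground range: R = v₀² sin(2θ)/g, so v₀ = √(gR / sin 2θ).
v₀ = √(15.0 × 338 / sin 67.60°) = √(5070 / 0.9245) = √5483.8 = 74.05 m/s.

74.1 m/s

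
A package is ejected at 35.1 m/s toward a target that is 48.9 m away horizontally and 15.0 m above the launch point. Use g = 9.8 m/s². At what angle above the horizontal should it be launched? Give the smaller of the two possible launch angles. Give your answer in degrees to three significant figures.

29.4°

Trajectory: y = x tanθ − g x² (1 + tan²θ)/(2v₀²). With x = 48.9, y = 15.0, v₀ = 35.1, g = 9.80:
9.510 tan²θ − 48.9 tanθ + (24.51) = 0.
tanθ = [48.9 ± √(48.9² − 4 × 9.510 × (24.51))] / (2 × 9.510) = (48.9 ± 38.19) / 19.02, giving tanθ = 0.5628 or 4.579.
θ = 29.37° or 77.68°; the smaller is 29.37°.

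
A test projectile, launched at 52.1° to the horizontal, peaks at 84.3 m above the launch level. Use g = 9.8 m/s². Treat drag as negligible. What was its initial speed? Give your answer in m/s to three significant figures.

At the peak v_y = 0, so v_y0 = √(2gH) = √(2 × 9.80 × 84.3) = 40.65 m/s.
v_y0 = v₀ sin θ ⇒ v₀ = 40.65 / sin 52.1° = 51.51 m/s.

51.5 m/s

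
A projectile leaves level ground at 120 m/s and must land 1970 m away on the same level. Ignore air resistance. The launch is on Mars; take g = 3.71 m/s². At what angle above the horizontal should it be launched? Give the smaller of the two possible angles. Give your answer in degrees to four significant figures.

From R = (v₀²/g) sin 2θ: sin 2θ = 3.71 × 1970 / 14400 = 0.5075.
2θ = 30.50° or 180° − 30.50° = 149.5°, so θ = 15.25° or 74.75°.
The smaller angle is 15.25°.

15.25°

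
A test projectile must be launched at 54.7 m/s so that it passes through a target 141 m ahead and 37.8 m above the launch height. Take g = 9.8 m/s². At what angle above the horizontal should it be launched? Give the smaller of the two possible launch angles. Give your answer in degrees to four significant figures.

Trajectory: y = x tanθ − g x² (1 + tan²θ)/(2v₀²). With x = 141, y = 37.8, v₀ = 54.7, g = 9.80:
32.56 tan²θ − 141 tanθ + (70.36) = 0.
tanθ = [141 ± √(141² − 4 × 32.56 × (70.36))] / (2 × 32.56) = (141 ± 103.5) / 65.12, giving tanθ = 0.5755 or 3.755.
θ = 29.92° or 75.09°; the smaller is 29.92°.

29.92°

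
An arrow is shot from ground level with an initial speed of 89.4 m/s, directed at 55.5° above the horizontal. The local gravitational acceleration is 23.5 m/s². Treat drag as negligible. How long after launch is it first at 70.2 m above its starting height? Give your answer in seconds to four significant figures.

Horizontal component vₓ = 89.40 cos 55.5° = 50.64 m/s; vertical v_y0 = 89.40 sin 55.5° = 73.68 m/s.
Height y(t) = 73.68 t − 11.75 t² = 70.2 gives 11.75 t² − 73.68 t + 70.2 = 0.
Quadratic formula: t = (73.68 ± √2128.9) / 23.5 = (73.68 ± 46.14) / 23.5 → t = 1.172 s or 5.099 s.
The first (ascending) time is 1.172 s.

1.172 s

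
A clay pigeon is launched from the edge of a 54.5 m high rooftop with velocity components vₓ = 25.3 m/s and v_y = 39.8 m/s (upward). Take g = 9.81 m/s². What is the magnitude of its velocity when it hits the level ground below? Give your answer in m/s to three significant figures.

57.4 m/s

With up positive and y = 0 at the ground: y(t) = 54.5 + (39.80) t − 4.905 t². Setting y = 0 and taking the positive root: t = [39.80 + √(39.80² + 2·9.81·54.5)] / 9.81 = (39.80 + 51.51) / 9.81 = 9.308 s.
Vertical velocity at impact: v_y = v_y0 − g t = 39.80 − 9.81 × 9.308 = −51.51 m/s.
Speed: |v| = √(vₓ² + v_y²) = √(25.30² + 51.51²) = 57.39 m/s.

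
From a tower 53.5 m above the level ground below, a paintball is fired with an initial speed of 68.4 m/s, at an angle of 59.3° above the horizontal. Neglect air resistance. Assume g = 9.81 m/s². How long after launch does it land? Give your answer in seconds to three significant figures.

12.8 s

Horizontal component vₓ = 68.40 cos 59.3° = 34.92 m/s; vertical v_y0 = 68.40 sin 59.3° = 58.81 m/s.
The projectile lands when y = 53.5 + (58.81) t − ½·9.81·t² = 0. Positive root: t = (58.81 + √(58.81² + 2·9.81·53.5)) / 9.81 = (58.81 + 67.15) / 9.81 = 12.84 s.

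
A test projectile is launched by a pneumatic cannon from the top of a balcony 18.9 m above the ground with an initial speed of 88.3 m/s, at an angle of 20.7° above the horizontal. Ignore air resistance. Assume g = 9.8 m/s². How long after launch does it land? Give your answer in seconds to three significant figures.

6.93 s

Components: vₓ = 88.30 cos 20.7° = 82.60 m/s, v_y0 = 88.30 sin 20.7° = 31.21 m/s.
With up positive and y = 0 at the ground: y(t) = 18.9 + (31.21) t − 4.900 t². Setting y = 0 and taking the positive root: t = [31.21 + √(31.21² + 2·9.80·18.9)] / 9.80 = (31.21 + 36.67) / 9.80 = 6.927 s.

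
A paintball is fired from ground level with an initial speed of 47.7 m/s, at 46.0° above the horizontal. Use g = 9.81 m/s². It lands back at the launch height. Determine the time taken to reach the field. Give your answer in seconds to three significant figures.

7.00 s

Horizontal component vₓ = 47.70 cos 46.0° = 33.14 m/s; vertical v_y0 = 47.70 sin 46.0° = 34.31 m/s.
Landing at launch height ⇒ T = 2 v_y0 / g = 2 × 34.31 / 9.81 = 6.995 s.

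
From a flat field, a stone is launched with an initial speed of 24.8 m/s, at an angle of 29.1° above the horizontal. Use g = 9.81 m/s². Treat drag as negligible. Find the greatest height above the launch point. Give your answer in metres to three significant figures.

7.41 m

Resolve: vₓ = 24.80 cos 29.1° = 21.67 m/s and v_y0 = 24.80 sin 29.1° = 12.06 m/s.
Peak height H = v_y0² / (2g) = 145.47 / 19.62 = 7.414 m.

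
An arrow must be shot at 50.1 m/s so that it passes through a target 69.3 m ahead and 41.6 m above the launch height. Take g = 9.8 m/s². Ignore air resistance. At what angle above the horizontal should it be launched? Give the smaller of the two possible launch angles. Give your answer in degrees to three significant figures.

39.6°

Trajectory: y = x tanθ − g x² (1 + tan²θ)/(2v₀²). With x = 69.3, y = 41.6, v₀ = 50.1, g = 9.80:
9.375 tan²θ − 69.3 tanθ + (50.98) = 0.
tanθ = [69.3 ± √(69.3² − 4 × 9.375 × (50.98))] / (2 × 9.375) = (69.3 ± 53.77) / 18.75, giving tanθ = 0.8284 or 6.563.
θ = 39.64° or 81.34°; the smaller is 39.64°.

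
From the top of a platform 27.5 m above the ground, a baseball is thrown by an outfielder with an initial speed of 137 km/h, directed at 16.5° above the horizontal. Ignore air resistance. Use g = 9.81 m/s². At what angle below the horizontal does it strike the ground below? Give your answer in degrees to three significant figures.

35.1°

Convert: 137 km/h = 137/3.6 = 38.06 m/s.
vₓ = 38.06 cos 16.5° = 36.49 m/s; v_y0 = 38.06 sin 16.5° = 10.81 m/s.
The projectile lands when y = 27.5 + (10.81) t − ½·9.81·t² = 0. Positive root: t = (10.81 + √(10.81² + 2·9.81·27.5)) / 9.81 = (10.81 + 25.62) / 9.81 = 3.713 s.
At impact: v_y = v_y0 − g t = −25.62 m/s; vₓ = 36.49 m/s.
Angle below horizontal: arctan(|v_y|/vₓ) = arctan(25.62/36.49) = 35.07°.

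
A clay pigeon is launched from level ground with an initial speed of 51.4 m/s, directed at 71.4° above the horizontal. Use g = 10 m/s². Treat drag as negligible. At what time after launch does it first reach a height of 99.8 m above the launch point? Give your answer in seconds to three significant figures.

2.93 s

Horizontal component vₓ = 51.40 cos 71.4° = 16.39 m/s; vertical v_y0 = 51.40 sin 71.4° = 48.72 m/s.
Height y(t) = 48.72 t − 5.000 t² = 99.8 gives 5.000 t² − 48.72 t + 99.8 = 0.
t = [48.72 ± √(48.72² − 2·10.0·99.8)] / 10.0 = (48.72 ± 19.42) / 10.0, so t = 2.929 s or t = 6.814 s.
The first (ascending) time is 2.929 s.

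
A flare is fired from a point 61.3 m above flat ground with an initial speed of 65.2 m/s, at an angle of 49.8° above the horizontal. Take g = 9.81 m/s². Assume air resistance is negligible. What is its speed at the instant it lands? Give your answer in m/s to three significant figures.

73.8 m/s

Resolve: vₓ = 65.20 cos 49.8° = 42.08 m/s and v_y0 = 65.20 sin 49.8° = 49.80 m/s.
With up positive and y = 0 at the ground: y(t) = 61.3 + (49.80) t − 4.905 t². Setting y = 0 and taking the positive root: t = [49.80 + √(49.80² + 2·9.81·61.3)] / 9.81 = (49.80 + 60.69) / 9.81 = 11.26 s.
Vertical velocity at impact: v_y = v_y0 − g t = 49.80 − 9.81 × 11.26 = −60.69 m/s.
Speed: |v| = √(vₓ² + v_y²) = √(42.08² + 60.69²) = 73.85 m/s.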